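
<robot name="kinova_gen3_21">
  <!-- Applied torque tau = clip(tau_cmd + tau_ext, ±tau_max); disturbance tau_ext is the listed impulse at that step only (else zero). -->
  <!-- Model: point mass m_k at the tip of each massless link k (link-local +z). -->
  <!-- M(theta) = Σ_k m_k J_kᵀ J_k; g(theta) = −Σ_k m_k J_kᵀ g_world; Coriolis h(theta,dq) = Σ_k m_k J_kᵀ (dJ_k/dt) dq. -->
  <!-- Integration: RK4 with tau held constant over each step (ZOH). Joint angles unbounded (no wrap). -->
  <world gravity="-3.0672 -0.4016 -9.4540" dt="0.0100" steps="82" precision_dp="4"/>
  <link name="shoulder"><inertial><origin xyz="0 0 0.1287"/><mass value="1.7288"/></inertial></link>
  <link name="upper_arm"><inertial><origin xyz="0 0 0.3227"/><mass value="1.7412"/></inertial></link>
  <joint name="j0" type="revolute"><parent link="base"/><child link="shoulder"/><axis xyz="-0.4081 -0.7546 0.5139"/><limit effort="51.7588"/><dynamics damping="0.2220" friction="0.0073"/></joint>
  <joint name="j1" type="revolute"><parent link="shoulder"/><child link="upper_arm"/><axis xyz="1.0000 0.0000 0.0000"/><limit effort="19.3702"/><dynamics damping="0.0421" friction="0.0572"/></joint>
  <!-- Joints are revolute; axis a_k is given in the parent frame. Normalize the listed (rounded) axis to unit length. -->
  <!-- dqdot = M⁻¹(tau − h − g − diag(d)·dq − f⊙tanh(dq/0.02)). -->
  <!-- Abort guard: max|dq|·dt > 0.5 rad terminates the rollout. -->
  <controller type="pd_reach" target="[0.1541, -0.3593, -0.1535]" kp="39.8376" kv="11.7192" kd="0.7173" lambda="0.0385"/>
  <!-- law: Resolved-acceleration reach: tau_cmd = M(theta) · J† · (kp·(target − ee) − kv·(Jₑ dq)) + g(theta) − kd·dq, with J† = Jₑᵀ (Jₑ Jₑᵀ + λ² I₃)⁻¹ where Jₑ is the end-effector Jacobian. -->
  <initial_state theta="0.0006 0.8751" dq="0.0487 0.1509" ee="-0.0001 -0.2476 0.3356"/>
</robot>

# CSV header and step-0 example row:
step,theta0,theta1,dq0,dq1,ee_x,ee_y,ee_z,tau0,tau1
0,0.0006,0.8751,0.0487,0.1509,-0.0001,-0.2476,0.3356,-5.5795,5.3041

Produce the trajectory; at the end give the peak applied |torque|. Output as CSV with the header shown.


step,theta0,theta1,dq0,dq1,ee_x,ee_y,ee_z,tau0,tau1
1,-0.0002,0.8786,-0.2108,0.5396,0.0000,-0.2484,0.3346,-4.6517,3.9043
2,-0.0034,0.8856,-0.4343,0.8696,0.0004,-0.2503,0.3326,-3.8275,2.6719
3,-0.0088,0.8957,-0.6344,1.1447,0.0010,-0.2531,0.3295,-3.0875,1.5883
4,-0.0160,0.9083,-0.8178,1.3703,0.0018,-0.2566,0.3255,-2.4189,0.6345
5,-0.0250,0.9229,-0.9879,1.5523,0.0028,-0.2606,0.3208,-1.8124,-0.2069
6,-0.0357,0.9391,-1.1463,1.6968,0.0037,-0.2651,0.3154,-1.2609,-0.9517
7,-0.0478,0.9567,-1.2934,1.8093,0.0047,-0.2699,0.3094,-0.7585,-1.6135
8,-0.0614,0.9752,-1.4288,1.8947,0.0056,-0.2749,0.3028,-0.3007,-2.2043
9,-0.0763,0.9945,-1.5520,1.9577,0.0065,-0.2801,0.2958,0.1169,-2.7340
10,-0.0923,1.0143,-1.6617,2.0022,0.0072,-0.2853,0.2884,0.4978,-3.2111
11,-0.1094,1.0345,-1.7570,2.0320,0.0077,-0.2904,0.2806,0.8456,-3.6428
12,-0.1274,1.0549,-1.8367,2.0500,0.0081,-0.2955,0.2725,1.1640,-4.0349
13,-0.1460,1.0754,-1.8994,2.0591,0.0082,-0.3005,0.2642,1.4563,-4.3923
14,-0.1652,1.0960,-1.9440,2.0617,0.0080,-0.3053,0.2557,1.7262,-4.7188
15,-0.1848,1.1166,-1.9690,2.0602,0.0076,-0.3099,0.2471,1.9773,-5.0177
16,-0.2045,1.1372,-1.9728,2.0565,0.0069,-0.3142,0.2383,2.2132,-5.2916
17,-0.2241,1.1578,-1.9534,2.0526,0.0059,-0.3183,0.2295,2.4372,-5.5427
18,-0.2434,1.1783,-1.9088,2.0506,0.0047,-0.3221,0.2207,2.6522,-5.7728
19,-0.2621,1.1988,-1.8367,2.0521,0.0031,-0.3255,0.2120,2.8601,-5.9829
20,-0.2800,1.2194,-1.7353,2.0586,0.0014,-0.3286,0.2033,3.0617,-6.1739
21,-0.2967,1.2400,-1.6032,2.0714,-0.0006,-0.3313,0.1948,3.2559,-6.3459
22,-0.3119,1.2608,-1.4402,2.0908,-0.0027,-0.3336,0.1863,3.4399,-6.4986
23,-0.3253,1.2819,-1.2481,2.1165,-0.0050,-0.3356,0.1781,3.6085,-6.6306
24,-0.3367,1.3032,-1.0309,2.1472,-0.0074,-0.3372,0.1700,3.7555,-6.7405
25,-0.3458,1.3248,-0.7952,2.1804,-0.0098,-0.3384,0.1621,3.8743,-6.8263
26,-0.3525,1.3468,-0.5499,2.2129,-0.0122,-0.3393,0.1545,3.9595,-6.8862
27,-0.3567,1.3691,-0.3050,2.2412,-0.0145,-0.3399,0.1470,4.0086,-6.9195
28,-0.3586,1.3916,-0.0706,2.2622,-0.0167,-0.3401,0.1398,4.0225,-6.9263
29,-0.3582,1.4143,0.1409,2.2717,-0.0187,-0.3401,0.1329,4.0097,-6.9073
30,-0.3559,1.4370,0.3293,2.2710,-0.0205,-0.3398,0.1261,3.9719,-6.8676
31,-0.3517,1.4597,0.4923,2.2606,-0.0222,-0.3393,0.1196,3.9162,-6.8110
32,-0.3461,1.4822,0.6293,2.2410,-0.0236,-0.3386,0.1133,3.8498,-6.7418
33,-0.3393,1.5045,0.7417,2.2138,-0.0248,-0.3378,0.1072,3.7783,-6.6641
34,-0.3314,1.5265,0.8323,2.1808,-0.0258,-0.3368,0.1013,3.7058,-6.5814
35,-0.3227,1.5481,0.9043,2.1435,-0.0266,-0.3358,0.0956,3.6350,-6.4969
36,-0.3134,1.5693,0.9609,2.1035,-0.0272,-0.3346,0.0900,3.5672,-6.4127
37,-0.3035,1.5902,1.0049,2.0620,-0.0277,-0.3334,0.0847,3.5034,-6.3305
38,-0.2933,1.6106,1.0386,2.0198,-0.0279,-0.3321,0.0795,3.4437,-6.2512
39,-0.2828,1.6306,1.0641,1.9775,-0.0280,-0.3308,0.0745,3.3881,-6.1755
40,-0.2721,1.6501,1.0829,1.9356,-0.0279,-0.3294,0.0696,3.3364,-6.1037
41,-0.2612,1.6693,1.0963,1.8942,-0.0278,-0.3279,0.0649,3.2884,-6.0358
42,-0.2502,1.6880,1.1054,1.8537,-0.0274,-0.3265,0.0604,3.2435,-5.9716
43,-0.2391,1.7063,1.1108,1.8139,-0.0270,-0.3250,0.0559,3.2017,-5.9110
44,-0.2280,1.7243,1.1133,1.7750,-0.0265,-0.3235,0.0516,3.1625,-5.8536
45,-0.2168,1.7419,1.1132,1.7370,-0.0258,-0.3219,0.0475,3.1257,-5.7993
46,-0.2057,1.7590,1.1111,1.6996,-0.0251,-0.3204,0.0434,3.0909,-5.7476
47,-0.1946,1.7759,1.1072,1.6631,-0.0243,-0.3188,0.0395,3.0581,-5.6984
48,-0.1836,1.7923,1.1018,1.6271,-0.0234,-0.3172,0.0357,3.0269,-5.6513
49,-0.1726,1.8084,1.0950,1.5918,-0.0224,-0.3156,0.0320,2.9972,-5.6060
50,-0.1617,1.8241,1.0872,1.5571,-0.0214,-0.3140,0.0284,2.9689,-5.5624
51,-0.1509,1.8395,1.0783,1.5229,-0.0203,-0.3124,0.0249,2.9418,-5.5203
52,-0.1401,1.8546,1.0687,1.4891,-0.0192,-0.3108,0.0216,2.9157,-5.4794
53,-0.1295,1.8693,1.0582,1.4558,-0.0180,-0.3092,0.0183,2.8907,-5.4396
54,-0.1190,1.8837,1.0471,1.4229,-0.0168,-0.3076,0.0152,2.8666,-5.4007
55,-0.1086,1.8978,1.0355,1.3904,-0.0156,-0.3060,0.0121,2.8433,-5.3628
56,-0.0983,1.9115,1.0233,1.3582,-0.0143,-0.3044,0.0092,2.8208,-5.3256
57,-0.0881,1.9250,1.0106,1.3264,-0.0129,-0.3028,0.0063,2.7991,-5.2890
58,-0.0781,1.9381,0.9976,1.2950,-0.0116,-0.3012,0.0036,2.7780,-5.2531
59,-0.0681,1.9509,0.9842,1.2639,-0.0102,-0.2996,0.0009,2.7575,-5.2178
60,-0.0584,1.9634,0.9705,1.2331,-0.0089,-0.2981,-0.0017,2.7377,-5.1829
61,-0.0487,1.9755,0.9566,1.2028,-0.0075,-0.2965,-0.0041,2.7184,-5.1486
62,-0.0392,1.9874,0.9424,1.1727,-0.0061,-0.2950,-0.0065,2.6997,-5.1147
63,-0.0299,1.9990,0.9280,1.1431,-0.0047,-0.2934,-0.0088,2.6816,-5.0813
64,-0.0207,2.0103,0.9135,1.1138,-0.0033,-0.2919,-0.0110,2.6640,-5.0484
65,-0.0116,2.0213,0.8988,1.0849,-0.0018,-0.2904,-0.0132,2.6468,-5.0159
66,-0.0027,2.0320,0.8839,1.0564,-0.0004,-0.2890,-0.0152,2.6302,-4.9838
67,0.0061,2.0424,0.8690,1.0283,0.0010,-0.2875,-0.0172,2.6141,-4.9522
68,0.0147,2.0525,0.8540,1.0006,0.0024,-0.2861,-0.0191,2.5984,-4.9210
69,0.0231,2.0624,0.8390,0.9734,0.0038,-0.2847,-0.0209,2.5833,-4.8904
70,0.0314,2.0720,0.8239,0.9466,0.0052,-0.2833,-0.0227,2.5685,-4.8602
71,0.0396,2.0814,0.8088,0.9202,0.0065,-0.2819,-0.0243,2.5543,-4.8305
72,0.0476,2.0904,0.7938,0.8944,0.0079,-0.2806,-0.0259,2.5404,-4.8012
73,0.0555,2.0992,0.7787,0.8689,0.0092,-0.2792,-0.0275,2.5271,-4.7725
74,0.0632,2.1078,0.7637,0.8440,0.0106,-0.2779,-0.0290,2.5141,-4.7444
75,0.0708,2.1161,0.7487,0.8195,0.0119,-0.2767,-0.0304,2.5015,-4.7167
76,0.0782,2.1242,0.7338,0.7956,0.0132,-0.2754,-0.0317,2.4894,-4.6897
77,0.0854,2.1320,0.7189,0.7721,0.0145,-0.2742,-0.0330,2.4777,-4.6631
78,0.0925,2.1397,0.7042,0.7491,0.0157,-0.2730,-0.0343,2.4664,-4.6371
79,0.0995,2.1470,0.6895,0.7267,0.0170,-0.2718,-0.0355,2.4554,-4.6117
80,0.1063,2.1542,0.6750,0.7047,0.0182,-0.2707,-0.0366,2.4449,-4.5869
81,0.1130,2.1611,0.6606,0.6832,0.0194,-0.2696,-0.0377,2.4347,-4.5626
82,0.1196,2.1679,0.6463,0.6623,0.0206,-0.2685,-0.0387,,
# max |tau| (N·m): 6.9263


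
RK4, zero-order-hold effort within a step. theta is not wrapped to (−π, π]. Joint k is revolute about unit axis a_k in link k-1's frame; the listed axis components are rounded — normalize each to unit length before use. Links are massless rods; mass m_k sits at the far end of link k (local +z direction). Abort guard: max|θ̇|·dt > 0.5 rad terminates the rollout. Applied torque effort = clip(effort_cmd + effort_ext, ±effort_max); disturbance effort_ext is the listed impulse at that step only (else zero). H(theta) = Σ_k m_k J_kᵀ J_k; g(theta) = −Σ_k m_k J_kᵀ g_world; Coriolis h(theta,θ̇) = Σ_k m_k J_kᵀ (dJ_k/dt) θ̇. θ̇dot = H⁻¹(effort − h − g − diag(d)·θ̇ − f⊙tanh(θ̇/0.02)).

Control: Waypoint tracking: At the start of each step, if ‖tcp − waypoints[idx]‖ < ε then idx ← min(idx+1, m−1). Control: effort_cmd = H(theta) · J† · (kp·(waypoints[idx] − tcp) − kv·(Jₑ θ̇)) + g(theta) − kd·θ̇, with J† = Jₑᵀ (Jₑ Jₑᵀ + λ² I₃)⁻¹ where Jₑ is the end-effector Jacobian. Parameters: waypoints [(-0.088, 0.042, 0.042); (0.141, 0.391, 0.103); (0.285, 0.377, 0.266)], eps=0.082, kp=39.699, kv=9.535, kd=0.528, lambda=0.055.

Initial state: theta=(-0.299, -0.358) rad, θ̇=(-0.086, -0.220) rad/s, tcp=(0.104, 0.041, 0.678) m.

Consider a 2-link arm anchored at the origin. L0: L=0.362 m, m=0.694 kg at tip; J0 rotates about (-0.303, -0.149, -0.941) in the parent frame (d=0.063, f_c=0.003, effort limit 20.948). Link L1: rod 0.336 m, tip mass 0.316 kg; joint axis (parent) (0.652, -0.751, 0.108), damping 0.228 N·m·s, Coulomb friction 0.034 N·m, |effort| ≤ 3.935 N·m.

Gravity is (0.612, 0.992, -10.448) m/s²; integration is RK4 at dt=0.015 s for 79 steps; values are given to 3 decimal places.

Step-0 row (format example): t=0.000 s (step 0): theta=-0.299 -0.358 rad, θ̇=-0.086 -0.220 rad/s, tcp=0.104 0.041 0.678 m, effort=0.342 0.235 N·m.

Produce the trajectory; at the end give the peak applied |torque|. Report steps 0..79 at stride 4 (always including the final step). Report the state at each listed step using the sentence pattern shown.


t=0.060 s (step 4): theta=-0.286 -0.374 rad, θ̇=0.298 -0.320 rad/s, tcp=0.106 0.046 0.676 m, effort=0.060 0.344 N·m.
t=0.120 s (step 8): theta=-0.269 -0.395 rad, θ̇=0.274 -0.357 rad/s, tcp=0.109 0.053 0.674 m, effort=0.036 0.380 N·m.
t=0.180 s (step 12): theta=-0.254 -0.417 rad, θ̇=0.230 -0.379 rad/s, tcp=0.112 0.060 0.671 m, effort=0.020 0.401 N·m.
t=0.240 s (step 16): theta=-0.241 -0.440 rad, θ̇=0.175 -0.402 rad/s, tcp=0.116 0.067 0.668 m, effort=0.005 0.420 N·m.
t=0.300 s (step 20): theta=-0.233 -0.465 rad, θ̇=0.105 -0.429 rad/s, tcp=0.120 0.074 0.665 m, effort=-0.010 0.438 N·m.
t=0.360 s (step 24): theta=-0.229 -0.492 rad, θ̇=0.013 -0.459 rad/s, tcp=0.125 0.081 0.661 m, effort=-0.025 0.456 N·m.
t=0.420 s (step 28): theta=-0.232 -0.520 rad, θ̇=-0.103 -0.494 rad/s, tcp=0.130 0.087 0.656 m, effort=-0.047 0.473 N·m.
t=0.480 s (step 32): theta=-0.243 -0.551 rad, θ̇=-0.274 -0.536 rad/s, tcp=0.136 0.094 0.651 m, effort=-0.066 0.490 N·m.
t=0.540 s (step 36): theta=-0.266 -0.585 rad, θ̇=-0.516 -0.588 rad/s, tcp=0.142 0.100 0.646 m, effort=-0.088 0.505 N·m.
t=0.600 s (step 40): theta=-0.307 -0.622 rad, θ̇=-0.853 -0.650 rad/s, tcp=0.147 0.106 0.640 m, effort=-0.114 0.517 N·m.
t=0.660 s (step 44): theta=-0.371 -0.663 rad, θ̇=-1.292 -0.725 rad/s, tcp=0.153 0.113 0.633 m, effort=-0.132 0.522 N·m.
t=0.720 s (step 48): theta=-0.462 -0.709 rad, θ̇=-1.757 -0.810 rad/s, tcp=0.157 0.120 0.625 m, effort=-0.118 0.516 N·m.
t=0.780 s (step 52): theta=-0.578 -0.760 rad, θ̇=-2.049 -0.893 rad/s, tcp=0.159 0.128 0.616 m, effort=-0.052 0.500 N·m.
t=0.840 s (step 56): theta=-0.701 -0.816 rad, θ̇=-2.020 -0.969 rad/s, tcp=0.157 0.138 0.606 m, effort=0.029 0.483 N·m.
t=0.900 s (step 60): theta=-0.815 -0.876 rad, θ̇=-1.766 -1.040 rad/s, tcp=0.153 0.149 0.596 m, effort=0.081 0.477 N·m.
t=0.960 s (step 64): theta=-0.912 -0.941 rad, θ̇=-1.468 -1.107 rad/s, tcp=0.146 0.162 0.584 m, effort=0.102 0.486 N·m.
t=1.020 s (step 68): theta=-0.993 -1.009 rad, θ̇=-1.215 -1.169 rad/s, tcp=0.138 0.174 0.571 m, effort=0.105 0.504 N·m.
t=1.080 s (step 72): theta=-1.059 -1.081 rad, θ̇=-1.024 -1.222 rad/s, tcp=0.127 0.187 0.556 m, effort=0.099 0.529 N·m.
t=1.140 s (step 76): theta=-1.116 -1.156 rad, θ̇=-0.885 -1.267 rad/s, tcp=0.116 0.200 0.539 m, effort=0.089 0.557 N·m.
t=1.185 s (step 79): theta=-1.155 -1.213 rad, θ̇=-0.808 -1.293 rad/s, tcp=0.107 0.208 0.525 m.
max |effort| (N·m): 0.572


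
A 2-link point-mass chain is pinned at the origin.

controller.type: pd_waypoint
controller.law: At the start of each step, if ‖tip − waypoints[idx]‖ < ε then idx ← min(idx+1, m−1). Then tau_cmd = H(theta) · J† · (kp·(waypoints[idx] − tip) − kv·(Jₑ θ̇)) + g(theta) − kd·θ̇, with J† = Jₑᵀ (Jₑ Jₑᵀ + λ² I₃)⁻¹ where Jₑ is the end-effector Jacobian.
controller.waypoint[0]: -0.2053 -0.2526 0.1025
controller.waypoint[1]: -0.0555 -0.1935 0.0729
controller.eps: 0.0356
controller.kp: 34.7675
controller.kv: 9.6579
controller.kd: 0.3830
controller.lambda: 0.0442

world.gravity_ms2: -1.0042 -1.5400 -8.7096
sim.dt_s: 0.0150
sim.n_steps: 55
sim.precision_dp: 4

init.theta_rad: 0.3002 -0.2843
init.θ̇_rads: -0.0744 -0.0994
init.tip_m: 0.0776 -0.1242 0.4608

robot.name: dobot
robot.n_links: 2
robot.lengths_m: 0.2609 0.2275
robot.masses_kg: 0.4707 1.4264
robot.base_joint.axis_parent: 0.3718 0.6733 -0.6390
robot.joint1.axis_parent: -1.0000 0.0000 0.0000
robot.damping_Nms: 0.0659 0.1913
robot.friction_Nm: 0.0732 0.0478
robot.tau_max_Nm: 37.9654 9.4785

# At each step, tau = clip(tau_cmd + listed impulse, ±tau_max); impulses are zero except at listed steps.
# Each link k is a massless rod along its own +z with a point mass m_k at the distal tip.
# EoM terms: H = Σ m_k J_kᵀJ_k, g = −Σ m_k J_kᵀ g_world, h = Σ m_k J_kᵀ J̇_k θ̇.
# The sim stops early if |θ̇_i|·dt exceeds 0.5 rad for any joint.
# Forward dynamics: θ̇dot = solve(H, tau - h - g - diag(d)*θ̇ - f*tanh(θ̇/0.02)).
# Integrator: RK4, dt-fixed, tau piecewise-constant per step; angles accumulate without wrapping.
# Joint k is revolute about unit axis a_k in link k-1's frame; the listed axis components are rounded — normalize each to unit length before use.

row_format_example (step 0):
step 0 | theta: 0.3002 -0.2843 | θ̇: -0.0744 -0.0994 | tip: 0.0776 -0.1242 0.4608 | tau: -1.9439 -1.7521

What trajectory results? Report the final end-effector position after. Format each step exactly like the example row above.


step 1 | theta: 0.2967 -0.2925 | θ̇: -0.3850 -0.9818 | tip: 0.0763 -0.1251 0.4605 | tau: -1.7921 -0.9664
step 2 | theta: 0.2893 -0.3119 | θ̇: -0.6078 -1.6097 | tip: 0.0735 -0.1274 0.4595 | tau: -1.6873 -0.3841
step 3 | theta: 0.2790 -0.3394 | θ̇: -0.7741 -2.0605 | tip: 0.0697 -0.1307 0.4581 | tau: -1.6119 0.0564
step 4 | theta: 0.2664 -0.3728 | θ̇: -0.9032 -2.3869 | tip: 0.0652 -0.1347 0.4561 | tau: -1.5547 0.3981
step 5 | theta: 0.2521 -0.4104 | θ̇: -1.0074 -2.6248 | tip: 0.0601 -0.1391 0.4536 | tau: -1.5088 0.6707
step 6 | theta: 0.2363 -0.4510 | θ̇: -1.0946 -2.7988 | tip: 0.0548 -0.1438 0.4505 | tau: -1.4695 0.8948
step 7 | theta: 0.2194 -0.4939 | θ̇: -1.1703 -2.9259 | tip: 0.0493 -0.1485 0.4471 | tau: -1.4341 1.0845
step 8 | theta: 0.2013 -0.5385 | θ̇: -1.2377 -3.0177 | tip: 0.0437 -0.1533 0.4431 | tau: -1.4008 1.2492
step 9 | theta: 0.1823 -0.5842 | θ̇: -1.2989 -3.0821 | tip: 0.0382 -0.1579 0.4387 | tau: -1.3685 1.3956
step 10 | theta: 0.1624 -0.6307 | θ̇: -1.3551 -3.1244 | tip: 0.0327 -0.1625 0.4339 | tau: -1.3366 1.5278
step 11 | theta: 0.1418 -0.6777 | θ̇: -1.4070 -3.1484 | tip: 0.0274 -0.1668 0.4286 | tau: -1.3047 1.6486
step 12 | theta: 0.1203 -0.7250 | θ̇: -1.4545 -3.1567 | tip: 0.0223 -0.1708 0.4231 | tau: -1.2729 1.7598
step 13 | theta: 0.0982 -0.7723 | θ̇: -1.4974 -3.1509 | tip: 0.0174 -0.1747 0.4172 | tau: -1.2409 1.8625
step 14 | theta: 0.0755 -0.8194 | θ̇: -1.5353 -3.1325 | tip: 0.0127 -0.1782 0.4111 | tau: -1.2088 1.9573
step 15 | theta: 0.0522 -0.8661 | θ̇: -1.5674 -3.1023 | tip: 0.0084 -0.1813 0.4047 | tau: -1.1765 2.0445
step 16 | theta: 0.0285 -0.9123 | θ̇: -1.5932 -3.0613 | tip: 0.0043 -0.1842 0.3981 | tau: -1.1442 2.1243
step 17 | theta: 0.0045 -0.9578 | θ̇: -1.6118 -3.0103 | tip: 0.0007 -0.1867 0.3915 | tau: -1.1117 2.1967
step 18 | theta: -0.0197 -1.0025 | θ̇: -1.6227 -2.9502 | tip: -0.0027 -0.1889 0.3847 | tau: -1.0789 2.2619
step 19 | theta: -0.0441 -1.0462 | θ̇: -1.6253 -2.8818 | tip: -0.0057 -0.1908 0.3779 | tau: -1.0460 2.3201
step 20 | theta: -0.0684 -1.0889 | θ̇: -1.6191 -2.8062 | tip: -0.0084 -0.1924 0.3712 | tau: -1.0127 2.3712
step 21 | theta: -0.0926 -1.1303 | θ̇: -1.6040 -2.7242 | tip: -0.0107 -0.1937 0.3644 | tau: -0.9792 2.4157
step 22 | theta: -0.1164 -1.1705 | θ̇: -1.5799 -2.6369 | tip: -0.0127 -0.1947 0.3578 | tau: -0.9456 2.4538
step 23 | theta: -0.1399 -1.2094 | θ̇: -1.5469 -2.5454 | tip: -0.0144 -0.1954 0.3513 | tau: -0.9121 2.4859
step 24 | theta: -0.1628 -1.2468 | θ̇: -1.5053 -2.4508 | tip: -0.0158 -0.1959 0.3449 | tau: -0.8789 2.5123
step 25 | theta: -0.1850 -1.2828 | θ̇: -1.4557 -2.3541 | tip: -0.0169 -0.1962 0.3387 | tau: -0.8464 2.5337
step 26 | theta: -0.2063 -1.3174 | θ̇: -1.3986 -2.2563 | tip: -0.0178 -0.1964 0.3327 | tau: -0.8149 2.5505
step 27 | theta: -0.2268 -1.3505 | θ̇: -1.3349 -2.1583 | tip: -0.0184 -0.1963 0.3269 | tau: -0.7848 2.5633
step 28 | theta: -0.2463 -1.3821 | θ̇: -1.2655 -2.0611 | tip: -0.0189 -0.1962 0.3213 | tau: -0.7565 2.5725
step 29 | theta: -0.2647 -1.4123 | θ̇: -1.1913 -1.9652 | tip: -0.0191 -0.1959 0.3159 | tau: -0.7303 2.5787
step 30 | theta: -0.2820 -1.4411 | θ̇: -1.1134 -1.8715 | tip: -0.0192 -0.1956 0.3107 | tau: -0.7063 2.5824
step 31 | theta: -0.2981 -1.4685 | θ̇: -1.0328 -1.7805 | tip: -0.0192 -0.1952 0.3057 | tau: -0.6848 2.5841
step 32 | theta: -0.3130 -1.4945 | θ̇: -0.9504 -1.6926 | tip: -0.0190 -0.1948 0.3010 | tau: -0.6658 2.5840
step 33 | theta: -0.3266 -1.5192 | θ̇: -0.8670 -1.6081 | tip: -0.0187 -0.1943 0.2964 | tau: -0.6493 2.5827
step 34 | theta: -0.3390 -1.5428 | θ̇: -0.7835 -1.5272 | tip: -0.0184 -0.1938 0.2920 | tau: -0.6352 2.5803
step 35 | theta: -0.3501 -1.5651 | θ̇: -0.7004 -1.4501 | tip: -0.0179 -0.1934 0.2877 | tau: -0.6234 2.5772
step 36 | theta: -0.3600 -1.5863 | θ̇: -0.6184 -1.3769 | tip: -0.0174 -0.1929 0.2837 | tau: -0.6138 2.5735
step 37 | theta: -0.3686 -1.6064 | θ̇: -0.5378 -1.3075 | tip: -0.0168 -0.1924 0.2798 | tau: -0.6063 2.5694
step 38 | theta: -0.3761 -1.6255 | θ̇: -0.4590 -1.2419 | tip: -0.0162 -0.1920 0.2760 | tau: -0.6007 2.5652
step 39 | theta: -0.3824 -1.6437 | θ̇: -0.3821 -1.1800 | tip: -0.0156 -0.1916 0.2724 | tau: -0.5968 2.5608
step 40 | theta: -0.3876 -1.6609 | θ̇: -0.3074 -1.1216 | tip: -0.0149 -0.1913 0.2689 | tau: -0.5945 2.5563
step 41 | theta: -0.3916 -1.6773 | θ̇: -0.2350 -1.0667 | tip: -0.0142 -0.1910 0.2656 | tau: -0.5937 2.5519
step 42 | theta: -0.3946 -1.6930 | θ̇: -0.1647 -1.0149 | tip: -0.0135 -0.1907 0.2623 | tau: -0.5942 2.5475
step 43 | theta: -0.3966 -1.7078 | θ̇: -0.0967 -0.9662 | tip: -0.0128 -0.1905 0.2592 | tau: -0.5959 2.5432
step 44 | theta: -0.3976 -1.7220 | θ̇: -0.0314 -0.9206 | tip: -0.0120 -0.1903 0.2561 | tau: -0.5984 2.5390
step 45 | theta: -0.3977 -1.7355 | θ̇: 0.0073 -0.8850 | tip: -0.0113 -0.1902 0.2531 | tau: -0.5863 2.5377
step 46 | theta: -0.3974 -1.7485 | θ̇: 0.0225 -0.8572 | tip: -0.0106 -0.1900 0.2502 | tau: -0.5606 2.5382
step 47 | theta: -0.3969 -1.7612 | θ̇: 0.0420 -0.8283 | tip: -0.0099 -0.1899 0.2474 | tau: -0.5391 2.5372
step 48 | theta: -0.3961 -1.7734 | θ̇: 0.0704 -0.7973 | tip: -0.0092 -0.1897 0.2447 | tau: -0.5248 2.5344
step 49 | theta: -0.3948 -1.7851 | θ̇: 0.1063 -0.7652 | tip: -0.0086 -0.1896 0.2420 | tau: -0.5168 2.5304
step 50 | theta: -0.3929 -1.7963 | θ̇: 0.1468 -0.7329 | tip: -0.0079 -0.1895 0.2394 | tau: -0.5134 2.5257
step 51 | theta: -0.3904 -1.8071 | θ̇: 0.1898 -0.7014 | tip: -0.0073 -0.1894 0.2369 | tau: -0.5133 2.5207
step 52 | theta: -0.3872 -1.8174 | θ̇: 0.2341 -0.6710 | tip: -0.0067 -0.1894 0.2344 | tau: -0.5156 2.5156
step 53 | theta: -0.3833 -1.8272 | θ̇: 0.2788 -0.6419 | tip: -0.0061 -0.1894 0.2319 | tau: -0.5197 2.5105
step 54 | theta: -0.3788 -1.8366 | θ̇: 0.3233 -0.6141 | tip: -0.0055 -0.1895 0.2296 | tau: -0.5251 2.5055
step 55 | theta: -0.3736 -1.8457 | θ̇: 0.3675 -0.5877 | tip: -0.0049 -0.1896 0.2272
final tip position (m): -0.0049 -0.1896 0.2272


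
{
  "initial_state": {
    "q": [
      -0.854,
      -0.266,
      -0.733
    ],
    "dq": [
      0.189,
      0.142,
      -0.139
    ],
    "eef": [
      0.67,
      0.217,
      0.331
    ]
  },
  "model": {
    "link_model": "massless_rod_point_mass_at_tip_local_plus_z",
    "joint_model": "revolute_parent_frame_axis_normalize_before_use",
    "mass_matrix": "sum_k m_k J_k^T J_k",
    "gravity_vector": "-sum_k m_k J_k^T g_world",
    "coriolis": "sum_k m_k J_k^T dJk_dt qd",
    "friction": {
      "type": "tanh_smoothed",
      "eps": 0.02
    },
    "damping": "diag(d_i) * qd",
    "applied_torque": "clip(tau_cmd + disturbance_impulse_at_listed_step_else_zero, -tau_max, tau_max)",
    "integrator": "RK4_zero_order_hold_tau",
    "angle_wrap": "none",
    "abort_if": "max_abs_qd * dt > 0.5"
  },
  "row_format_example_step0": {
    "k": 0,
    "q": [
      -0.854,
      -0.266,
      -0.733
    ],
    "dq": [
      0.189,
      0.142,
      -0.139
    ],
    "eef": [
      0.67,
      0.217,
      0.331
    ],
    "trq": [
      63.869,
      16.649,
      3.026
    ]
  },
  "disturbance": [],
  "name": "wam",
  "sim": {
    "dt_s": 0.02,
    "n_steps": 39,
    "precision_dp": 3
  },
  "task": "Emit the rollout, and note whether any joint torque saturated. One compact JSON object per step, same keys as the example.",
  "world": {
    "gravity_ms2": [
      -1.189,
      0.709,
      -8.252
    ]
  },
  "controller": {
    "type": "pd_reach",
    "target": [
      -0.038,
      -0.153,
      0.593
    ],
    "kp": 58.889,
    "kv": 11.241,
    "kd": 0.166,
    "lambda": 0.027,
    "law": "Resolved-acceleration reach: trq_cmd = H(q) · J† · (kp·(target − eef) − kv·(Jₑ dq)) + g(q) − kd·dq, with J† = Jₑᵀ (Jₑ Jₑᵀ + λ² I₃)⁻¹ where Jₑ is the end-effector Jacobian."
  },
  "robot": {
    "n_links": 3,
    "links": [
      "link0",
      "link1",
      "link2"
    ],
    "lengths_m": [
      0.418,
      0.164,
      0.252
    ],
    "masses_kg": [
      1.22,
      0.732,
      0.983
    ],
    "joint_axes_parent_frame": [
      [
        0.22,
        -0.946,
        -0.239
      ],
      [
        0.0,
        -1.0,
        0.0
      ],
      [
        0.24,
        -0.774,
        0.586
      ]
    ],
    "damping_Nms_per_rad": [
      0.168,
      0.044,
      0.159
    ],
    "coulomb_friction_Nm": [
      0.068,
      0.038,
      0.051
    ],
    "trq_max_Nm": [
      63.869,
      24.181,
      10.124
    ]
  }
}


{"k":1,"q":[-0.839,-0.247,-0.789],"dq":[1.372,1.308,-4.687],"eef":[0.664,0.21,0.337],"trq":[58.229,13.179,3.05]}
{"k":2,"q":[-0.793,-0.261,-0.849],"dq":[3.22,-2.412,-1.661],"eef":[0.651,0.195,0.351],"trq":[48.166,10.607,1.707]}
{"k":3,"q":[-0.716,-0.322,-0.884],"dq":[4.431,-3.687,-1.725],"eef":[0.632,0.174,0.37],"trq":[38.704,8.172,1.279]}
{"k":4,"q":[-0.618,-0.407,-0.913],"dq":[5.38,-4.793,-1.175],"eef":[0.604,0.147,0.393],"trq":[29.655,6.148,0.915]}
{"k":5,"q":[-0.504,-0.507,-0.934],"dq":[5.996,-5.144,-0.961],"eef":[0.569,0.117,0.417],"trq":[20.364,4.477,0.793]}
{"k":6,"q":[-0.381,-0.607,-0.953],"dq":[6.295,-4.83,-1.017],"eef":[0.527,0.085,0.441],"trq":[11.562,3.123,0.819]}
{"k":7,"q":[-0.255,-0.697,-0.975],"dq":[6.336,-4.103,-1.151],"eef":[0.48,0.055,0.465],"trq":[3.802,2.011,0.886]}
{"k":8,"q":[-0.13,-0.769,-0.999],"dq":[6.178,-3.189,-1.23],"eef":[0.429,0.025,0.488],"trq":[-2.738,1.054,0.926]}
{"k":9,"q":[-0.01,-0.823,-1.024],"dq":[5.869,-2.25,-1.207],"eef":[0.376,-0.001,0.509],"trq":[-8.07,0.185,0.906]}
{"k":10,"q":[0.104,-0.859,-1.047],"dq":[5.448,-1.386,-1.087],"eef":[0.324,-0.025,0.528],"trq":[-12.269,-0.619,0.822]}
{"k":11,"q":[0.207,-0.879,-1.068],"dq":[4.95,-0.65,-0.902],"eef":[0.273,-0.046,0.546],"trq":[-15.432,-1.349,0.689]}
{"k":12,"q":[0.301,-0.886,-1.084],"dq":[4.408,-0.066,-0.697],"eef":[0.224,-0.064,0.561],"trq":[-17.663,-1.976,0.532]}
{"k":13,"q":[0.383,-0.883,-1.095],"dq":[3.863,0.318,-0.439],"eef":[0.177,-0.079,0.574],"trq":[-19.056,-2.45,0.364]}
{"k":14,"q":[0.455,-0.873,-1.103],"dq":[3.324,0.593,-0.272],"eef":[0.135,-0.091,0.585],"trq":[-19.757,-2.776,0.23]}
{"k":15,"q":[0.517,-0.86,-1.107],"dq":[2.815,0.763,-0.168],"eef":[0.097,-0.101,0.594],"trq":[-19.881,-2.951,0.134]}
{"k":16,"q":[0.568,-0.843,-1.11],"dq":[2.35,0.84,-0.109],"eef":[0.062,-0.109,0.6],"trq":[-19.548,-2.98,0.08]}
{"k":17,"q":[0.611,-0.827,-1.112],"dq":[1.936,0.842,-0.082],"eef":[0.033,-0.116,0.606],"trq":[-18.879,-2.88,0.067]}
{"k":18,"q":[0.646,-0.81,-1.113],"dq":[1.575,0.791,-0.078],"eef":[0.007,-0.121,0.609],"trq":[-17.98,-2.677,0.092]}
{"k":19,"q":[0.674,-0.795,-1.115],"dq":[1.265,0.703,-0.087],"eef":[-0.014,-0.125,0.612],"trq":[-16.944,-2.397,0.147]}
{"k":20,"q":[0.697,-0.782,-1.117],"dq":[1.002,0.595,-0.104],"eef":[-0.032,-0.129,0.613],"trq":[-15.844,-2.065,0.225]}
{"k":21,"q":[0.715,-0.772,-1.119],"dq":[0.781,0.478,-0.123],"eef":[-0.046,-0.131,0.614],"trq":[-14.735,-1.703,0.317]}
{"k":22,"q":[0.729,-0.763,-1.121],"dq":[0.596,0.362,-0.142],"eef":[-0.056,-0.133,0.615],"trq":[-13.656,-1.331,0.418]}
{"k":23,"q":[0.739,-0.757,-1.124],"dq":[0.442,0.254,-0.159],"eef":[-0.064,-0.135,0.615],"trq":[-12.634,-0.963,0.522]}
{"k":24,"q":[0.747,-0.753,-1.128],"dq":[0.314,0.159,-0.174],"eef":[-0.07,-0.136,0.614],"trq":[-11.684,-0.61,0.623]}
{"k":25,"q":[0.752,-0.751,-1.131],"dq":[0.208,0.078,-0.185],"eef":[-0.074,-0.136,0.614],"trq":[-10.816,-0.279,0.72]}
{"k":26,"q":[0.755,-0.75,-1.135],"dq":[0.12,0.016,-0.198],"eef":[-0.076,-0.137,0.613],"trq":[-10.033,0.025,0.81]}
{"k":27,"q":[0.757,-0.75,-1.139],"dq":[0.042,-0.007,-0.242],"eef":[-0.076,-0.138,0.612],"trq":[-9.342,0.287,0.896]}
{"k":28,"q":[0.757,-0.75,-1.144],"dq":[-0.019,-0.025,-0.264],"eef":[-0.076,-0.138,0.611],"trq":[-8.736,0.517,0.968]}
{"k":29,"q":[0.756,-0.751,-1.15],"dq":[-0.063,-0.048,-0.262],"eef":[-0.074,-0.138,0.61],"trq":[-8.22,0.717,1.026]}
{"k":30,"q":[0.755,-0.752,-1.155],"dq":[-0.097,-0.06,-0.262],"eef":[-0.073,-0.138,0.609],"trq":[-7.773,0.891,1.076]}
{"k":31,"q":[0.752,-0.753,-1.16],"dq":[-0.124,-0.065,-0.259],"eef":[-0.07,-0.138,0.608],"trq":[-7.386,1.039,1.118]}
{"k":32,"q":[0.75,-0.754,-1.165],"dq":[-0.143,-0.063,-0.256],"eef":[-0.068,-0.138,0.607],"trq":[-7.055,1.164,1.153]}
{"k":33,"q":[0.747,-0.755,-1.17],"dq":[-0.155,-0.058,-0.251],"eef":[-0.065,-0.138,0.606],"trq":[-6.776,1.268,1.181]}
{"k":34,"q":[0.743,-0.757,-1.175],"dq":[-0.163,-0.049,-0.246],"eef":[-0.062,-0.138,0.606],"trq":[-6.541,1.353,1.204]}
{"k":35,"q":[0.74,-0.757,-1.18],"dq":[-0.166,-0.038,-0.24],"eef":[-0.06,-0.138,0.605],"trq":[-6.348,1.422,1.222]}
{"k":36,"q":[0.737,-0.758,-1.185],"dq":[-0.166,-0.027,-0.233],"eef":[-0.057,-0.138,0.604],"trq":[-6.191,1.477,1.236]}
{"k":37,"q":[0.734,-0.758,-1.19],"dq":[-0.162,-0.018,-0.222],"eef":[-0.055,-0.138,0.604],"trq":[-6.065,1.52,1.246]}
{"k":38,"q":[0.73,-0.759,-1.194],"dq":[-0.155,-0.011,-0.209],"eef":[-0.052,-0.137,0.603],"trq":[-5.967,1.555,1.253]}
{"k":39,"q":[0.727,-0.759,-1.198],"dq":[-0.146,-0.007,-0.194],"eef":[-0.05,-0.137,0.603]}
{"summary": "any joint saturated: yes"}


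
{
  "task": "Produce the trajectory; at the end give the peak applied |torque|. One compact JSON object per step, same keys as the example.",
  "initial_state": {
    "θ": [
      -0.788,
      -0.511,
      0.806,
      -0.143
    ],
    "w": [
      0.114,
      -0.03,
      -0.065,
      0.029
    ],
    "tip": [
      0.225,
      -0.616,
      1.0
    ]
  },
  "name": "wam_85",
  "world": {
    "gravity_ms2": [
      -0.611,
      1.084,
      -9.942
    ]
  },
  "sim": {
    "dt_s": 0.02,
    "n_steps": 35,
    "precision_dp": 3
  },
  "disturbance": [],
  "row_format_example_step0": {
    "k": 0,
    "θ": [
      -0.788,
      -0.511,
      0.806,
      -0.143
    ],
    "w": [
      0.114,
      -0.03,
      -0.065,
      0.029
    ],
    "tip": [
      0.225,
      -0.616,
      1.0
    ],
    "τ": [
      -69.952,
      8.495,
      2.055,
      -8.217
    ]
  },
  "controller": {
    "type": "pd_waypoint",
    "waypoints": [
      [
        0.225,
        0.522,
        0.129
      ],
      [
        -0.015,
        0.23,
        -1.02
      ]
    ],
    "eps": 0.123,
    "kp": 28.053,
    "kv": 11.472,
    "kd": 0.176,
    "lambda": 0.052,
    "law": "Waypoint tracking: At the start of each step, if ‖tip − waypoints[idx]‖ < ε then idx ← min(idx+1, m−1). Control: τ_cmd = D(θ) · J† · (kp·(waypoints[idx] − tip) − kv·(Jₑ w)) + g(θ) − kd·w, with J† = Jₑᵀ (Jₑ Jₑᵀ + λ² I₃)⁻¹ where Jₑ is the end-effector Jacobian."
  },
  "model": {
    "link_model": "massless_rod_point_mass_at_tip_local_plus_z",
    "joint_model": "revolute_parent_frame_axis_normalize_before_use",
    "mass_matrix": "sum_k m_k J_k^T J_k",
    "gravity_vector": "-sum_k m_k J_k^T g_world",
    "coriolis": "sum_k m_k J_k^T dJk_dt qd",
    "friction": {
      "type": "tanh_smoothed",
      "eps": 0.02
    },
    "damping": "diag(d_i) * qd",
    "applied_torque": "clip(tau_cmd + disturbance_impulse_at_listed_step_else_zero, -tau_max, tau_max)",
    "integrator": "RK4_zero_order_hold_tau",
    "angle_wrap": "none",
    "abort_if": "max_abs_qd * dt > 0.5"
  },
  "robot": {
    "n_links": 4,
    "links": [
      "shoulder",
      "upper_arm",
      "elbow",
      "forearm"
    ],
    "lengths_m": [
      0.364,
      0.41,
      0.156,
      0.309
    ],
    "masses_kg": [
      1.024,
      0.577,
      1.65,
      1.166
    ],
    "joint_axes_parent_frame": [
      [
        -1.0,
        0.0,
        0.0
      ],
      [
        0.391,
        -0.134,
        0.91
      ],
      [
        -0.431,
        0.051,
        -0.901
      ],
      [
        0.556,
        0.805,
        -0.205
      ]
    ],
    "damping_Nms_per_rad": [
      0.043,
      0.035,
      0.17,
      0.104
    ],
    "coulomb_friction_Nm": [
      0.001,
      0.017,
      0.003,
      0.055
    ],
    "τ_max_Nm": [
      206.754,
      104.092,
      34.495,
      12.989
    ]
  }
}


{"k":1,"\u03b8":[-0.796,-0.501,0.819,-0.196],"w":[-0.914,0.889,1.211,-5.306],"tip":[0.225,-0.609,0.998],"\u03c4":[-46.15,5.446,1.51,-5.921]}
{"k":2,"\u03b8":[-0.822,-0.482,0.846,-0.337],"w":[-1.638,0.943,1.466,-8.704],"tip":[0.225,-0.593,0.986],"\u03c4":[-9.139,-0.118,1.809,-4.588]}
{"k":3,"\u03b8":[-0.857,-0.466,0.878,-0.525],"w":[-1.928,0.612,1.605,-10.054],"tip":[0.222,-0.571,0.964],"\u03c4":[22.913,-4.654,1.828,-3.372]}
{"k":4,"\u03b8":[-0.895,-0.458,0.911,-0.727],"w":[-1.878,0.166,1.693,-10.143],"tip":[0.217,-0.546,0.932],"\u03c4":[42.981,-7.025,1.35,-1.935]}
{"k":5,"\u03b8":[-0.93,-0.459,0.946,-0.925],"w":[-1.628,-0.223,1.818,-9.691],"tip":[0.212,-0.519,0.894],"\u03c4":[53.705,-7.759,0.512,-0.375]}
{"k":6,"\u03b8":[-0.959,-0.467,0.984,-1.112],"w":[-1.279,-0.554,1.974,-9.08],"tip":[0.206,-0.491,0.852],"\u03c4":[58.729,-7.53,-0.488,1.111]}
{"k":7,"\u03b8":[-0.981,-0.481,1.025,-1.287],"w":[-0.882,-0.845,2.169,-8.456],"tip":[0.201,-0.463,0.809],"\u03c4":[60.58,-6.805,-1.507,2.373]}
{"k":8,"\u03b8":[-0.994,-0.5,1.07,-1.449],"w":[-0.459,-1.113,2.417,-7.862],"tip":[0.197,-0.435,0.766],"\u03c4":[60.771,-5.866,-2.459,3.325]}
{"k":9,"\u03b8":[-0.999,-0.525,1.121,-1.601],"w":[-0.024,-1.374,2.723,-7.301],"tip":[0.193,-0.408,0.724],"\u03c4":[60.161,-4.874,-3.294,3.925]}
{"k":10,"\u03b8":[-0.995,-0.555,1.179,-1.741],"w":[0.42,-1.64,3.095,-6.76],"tip":[0.191,-0.382,0.684],"\u03c4":[59.21,-3.919,-3.987,4.161]}
{"k":11,"\u03b8":[-0.983,-0.591,1.245,-1.871],"w":[0.872,-1.926,3.526,-6.224],"tip":[0.189,-0.357,0.648],"\u03c4":[58.112,-3.043,-4.525,4.043]}
{"k":12,"\u03b8":[-0.96,-0.633,1.32,-1.99],"w":[1.332,-2.25,3.996,-5.679],"tip":[0.188,-0.333,0.615],"\u03c4":[56.862,-2.268,-4.899,3.597]}
{"k":13,"\u03b8":[-0.929,-0.681,1.405,-2.098],"w":[1.799,-2.635,4.46,-5.116],"tip":[0.187,-0.31,0.587],"\u03c4":[55.26,-1.594,-5.097,2.875]}
{"k":14,"\u03b8":[-0.889,-0.739,1.498,-2.195],"w":[2.273,-3.109,4.842,-4.531],"tip":[0.188,-0.288,0.564],"\u03c4":[52.906,-1.004,-5.097,1.954]}
{"k":15,"\u03b8":[-0.838,-0.807,1.597,-2.28],"w":[2.748,-3.69,5.04,-3.922],"tip":[0.19,-0.265,0.546],"\u03c4":[49.218,-0.457,-4.872,0.95]}
{"k":16,"\u03b8":[-0.779,-0.887,1.698,-2.352],"w":[3.215,-4.367,4.946,-3.292],"tip":[0.194,-0.241,0.532],"\u03c4":[43.615,0.125,-4.396,0.004]}
{"k":17,"\u03b8":[-0.71,-0.981,1.793,-2.412],"w":[3.659,-5.071,4.476,-2.639],"tip":[0.2,-0.214,0.523],"\u03c4":[36.034,0.818,-3.67,-0.743]}
{"k":18,"\u03b8":[-0.633,-1.089,1.876,-2.458],"w":[4.064,-5.666,3.629,-1.962],"tip":[0.207,-0.185,0.517],"\u03c4":[27.539,1.618,-2.757,-1.189]}
{"k":19,"\u03b8":[-0.548,-1.205,1.938,-2.491],"w":[4.415,-5.984,2.53,-1.269],"tip":[0.217,-0.154,0.512],"\u03c4":[20.08,2.368,-1.794,-1.311]}
{"k":20,"\u03b8":[-0.457,-1.324,1.978,-2.509],"w":[4.714,-5.927,1.422,-0.581],"tip":[0.228,-0.12,0.507],"\u03c4":[15.072,2.854,-0.942,-1.17]}
{"k":21,"\u03b8":[-0.36,-1.439,1.998,-2.514],"w":[4.97,-5.529,0.549,0.066],"tip":[0.239,-0.087,0.502],"\u03c4":[12.43,2.953,-0.293,-0.851]}
{"k":22,"\u03b8":[-0.258,-1.544,2.004,-2.507],"w":[5.202,-4.925,0.036,0.635],"tip":[0.25,-0.053,0.496],"\u03c4":[10.957,2.65,0.164,-0.412]}
{"k":23,"\u03b8":[-0.152,-1.635,2.002,-2.489],"w":[5.411,-4.211,-0.182,1.178],"tip":[0.26,-0.021,0.489],"\u03c4":[8.585,1.87,0.539,0.07]}
{"k":24,"\u03b8":[-0.042,-1.713,1.998,-2.46],"w":[5.588,-3.488,-0.202,1.683],"tip":[0.268,0.011,0.483],"\u03c4":[0.303,0.055,1.084,0.581]}
{"k":25,"\u03b8":[0.071,-1.776,1.995,-2.423],"w":[5.656,-2.834,-0.155,2.049],"tip":[0.274,0.042,0.477],"\u03c4":[-22.274,-3.842,2.198,1.118]}
{"k":26,"\u03b8":[0.181,-1.827,1.991,-2.382],"w":[5.408,-2.203,-0.172,2.043],"tip":[0.279,0.073,0.471],"\u03c4":[-51.535,-8.573,3.551,1.65]}
{"k":27,"\u03b8":[0.283,-1.863,1.987,-2.345],"w":[4.73,-1.447,-0.207,1.573],"tip":[0.283,0.103,0.466],"\u03c4":[-64.484,-10.782,4.139,2.119]}
{"k":28,"\u03b8":[0.369,-1.884,1.983,-2.321],"w":[3.883,-0.691,-0.162,0.89],"tip":[0.286,0.132,0.459],"\u03c4":[-62.818,-10.691,4.073,2.51]}
{"k":29,"\u03b8":[0.439,-1.892,1.98,-2.309],"w":[3.106,-0.12,-0.103,0.225],"tip":[0.287,0.16,0.451],"\u03c4":[-56.431,-9.763,3.816,2.829]}
{"k":30,"\u03b8":[0.494,-1.891,1.978,-2.31],"w":[2.473,0.24,-0.097,-0.309],"tip":[0.287,0.186,0.441],"\u03c4":[-49.703,-8.693,3.558,3.046]}
{"k":31,"\u03b8":[0.539,-1.884,1.976,-2.32],"w":[1.976,0.432,-0.141,-0.719],"tip":[0.287,0.209,0.429],"\u03c4":[-43.857,-7.718,3.336,3.184]}
{"k":32,"\u03b8":[0.574,-1.874,1.973,-2.338],"w":[1.593,0.507,-0.219,-1.018],"tip":[0.286,0.23,0.417],"\u03c4":[-38.947,-6.875,3.142,3.254]}
{"k":33,"\u03b8":[0.603,-1.864,1.967,-2.36],"w":[1.303,0.503,-0.31,-1.223],"tip":[0.285,0.249,0.405],"\u03c4":[-34.637,-6.123,2.953,3.266]}
{"k":34,"\u03b8":[0.627,-1.854,1.96,-2.386],"w":[1.092,0.446,-0.393,-1.347],"tip":[0.283,0.267,0.392],"\u03c4":[-30.508,-5.403,2.752,3.231]}
{"k":35,"\u03b8":[0.648,-1.846,1.952,-2.413],"w":[0.953,0.35,-0.447,-1.402],"tip":[0.282,0.284,0.38]}
{"summary": "max |\u03c4| (N\u00b7m): 69.952"}


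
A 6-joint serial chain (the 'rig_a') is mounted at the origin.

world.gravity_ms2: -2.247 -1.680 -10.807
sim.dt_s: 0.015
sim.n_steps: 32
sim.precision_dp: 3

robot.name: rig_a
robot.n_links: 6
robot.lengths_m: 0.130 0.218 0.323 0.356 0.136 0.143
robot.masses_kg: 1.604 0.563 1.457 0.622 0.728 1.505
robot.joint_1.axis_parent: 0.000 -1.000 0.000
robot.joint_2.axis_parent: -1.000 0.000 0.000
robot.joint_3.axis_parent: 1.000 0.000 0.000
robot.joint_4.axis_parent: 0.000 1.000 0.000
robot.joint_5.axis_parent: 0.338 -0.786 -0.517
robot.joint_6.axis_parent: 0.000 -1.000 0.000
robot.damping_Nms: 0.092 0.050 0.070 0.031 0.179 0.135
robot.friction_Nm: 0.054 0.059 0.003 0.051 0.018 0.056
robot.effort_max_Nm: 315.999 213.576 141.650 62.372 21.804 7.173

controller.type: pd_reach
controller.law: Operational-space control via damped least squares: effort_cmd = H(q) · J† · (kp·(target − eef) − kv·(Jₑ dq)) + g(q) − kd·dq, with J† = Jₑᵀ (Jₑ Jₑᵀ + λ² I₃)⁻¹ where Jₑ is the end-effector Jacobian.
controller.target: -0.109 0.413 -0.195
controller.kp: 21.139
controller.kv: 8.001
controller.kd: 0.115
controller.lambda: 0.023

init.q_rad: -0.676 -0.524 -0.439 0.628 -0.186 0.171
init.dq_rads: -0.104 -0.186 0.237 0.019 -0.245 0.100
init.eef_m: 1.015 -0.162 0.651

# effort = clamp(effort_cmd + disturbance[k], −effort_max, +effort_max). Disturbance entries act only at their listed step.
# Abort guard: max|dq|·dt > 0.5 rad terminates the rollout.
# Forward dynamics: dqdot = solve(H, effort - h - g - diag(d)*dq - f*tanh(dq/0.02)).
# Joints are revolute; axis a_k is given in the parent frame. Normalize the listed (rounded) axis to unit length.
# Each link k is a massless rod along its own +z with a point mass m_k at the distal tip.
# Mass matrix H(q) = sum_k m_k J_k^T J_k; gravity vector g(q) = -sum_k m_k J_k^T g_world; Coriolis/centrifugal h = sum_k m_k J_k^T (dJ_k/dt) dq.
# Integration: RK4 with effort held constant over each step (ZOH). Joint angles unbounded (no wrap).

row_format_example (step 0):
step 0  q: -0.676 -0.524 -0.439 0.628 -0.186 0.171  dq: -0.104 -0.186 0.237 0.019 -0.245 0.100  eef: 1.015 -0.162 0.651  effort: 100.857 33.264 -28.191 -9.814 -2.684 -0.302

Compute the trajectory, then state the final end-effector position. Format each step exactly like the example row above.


step 1  q: -0.670 -0.529 -0.439 0.641 -0.193 0.168  dq: 0.878 -0.513 -0.280 1.736 -0.689 -0.414  eef: 1.013 -0.166 0.647  effort: 90.627 31.112 -25.576 -10.152 -2.068 -0.053
step 2  q: -0.651 -0.538 -0.446 0.678 -0.206 0.160  dq: 1.693 -0.677 -0.574 3.156 -1.044 -0.795  eef: 1.006 -0.167 0.639  effort: 78.586 29.522 -23.342 -9.812 -1.702 0.074
step 3  q: -0.621 -0.548 -0.455 0.734 -0.225 0.146  dq: 2.321 -0.649 -0.620 4.240 -1.290 -1.126  eef: 0.994 -0.165 0.628  effort: 66.266 28.216 -21.327 -9.247 -1.449 0.156
step 4  q: -0.582 -0.556 -0.463 0.803 -0.246 0.128  dq: 2.769 -0.456 -0.456 5.007 -1.448 -1.376  eef: 0.977 -0.160 0.615  effort: 54.711 26.949 -19.393 -8.756 -1.215 0.234
step 5  q: -0.539 -0.561 -0.467 0.882 -0.269 0.106  dq: 3.059 -0.156 -0.161 5.513 -1.522 -1.538  eef: 0.956 -0.154 0.600  effort: 44.451 25.595 -17.482 -8.506 -0.946 0.333
step 6  q: -0.492 -0.560 -0.466 0.967 -0.293 0.083  dq: 3.220 0.168 0.156 5.811 -1.508 -1.630  eef: 0.931 -0.146 0.583  effort: 35.620 24.117 -15.586 -8.552 -0.624 0.466
step 7  q: -0.443 -0.555 -0.461 1.055 -0.316 0.059  dq: 3.281 0.480 0.450 5.955 -1.456 -1.628  eef: 0.903 -0.136 0.566  effort: 28.169 22.533 -13.736 -8.891 -0.244 0.631
step 8  q: -0.394 -0.546 -0.452 1.145 -0.338 0.036  dq: 3.269 0.759 0.688 5.985 -1.387 -1.556  eef: 0.872 -0.125 0.547  effort: 21.970 20.901 -11.975 -9.487 0.181 0.823
step 9  q: -0.345 -0.532 -0.440 1.234 -0.358 0.014  dq: 3.205 0.983 0.837 5.930 -1.323 -1.431  eef: 0.839 -0.113 0.528  effort: 16.850 19.278 -10.337 -10.291 0.635 1.030
step 10  q: -0.298 -0.516 -0.427 1.322 -0.378 -0.006  dq: 3.104 1.147 0.882 5.808 -1.298 -1.261  eef: 0.805 -0.100 0.508  effort: 12.635 17.720 -8.843 -11.249 1.103 1.244
step 11  q: -0.252 -0.498 -0.414 1.408 -0.398 -0.023  dq: 2.979 1.259 0.828 5.633 -1.343 -1.050  eef: 0.769 -0.087 0.488  effort: 9.163 16.274 -7.509 -12.316 1.570 1.453
step 12  q: -0.209 -0.478 -0.402 1.491 -0.419 -0.037  dq: 2.837 1.344 0.708 5.416 -1.477 -0.813  eef: 0.733 -0.073 0.467  effort: 6.282 14.982 -6.342 -13.448 2.022 1.651
step 13  q: -0.167 -0.457 -0.392 1.570 -0.443 -0.048  dq: 2.683 1.441 0.583 5.171 -1.690 -0.575  eef: 0.697 -0.058 0.447  effort: 3.850 13.862 -5.346 -14.608 2.446 1.834
step 14  q: -0.128 -0.434 -0.383 1.646 -0.470 -0.055  dq: 2.521 1.591 0.523 4.916 -1.935 -0.379  eef: 0.660 -0.044 0.426  effort: 1.743 12.904 -4.509 -15.758 2.825 2.002
step 15  q: -0.092 -0.409 -0.375 1.717 -0.501 -0.060  dq: 2.350 1.818 0.582 4.669 -2.148 -0.264  eef: 0.624 -0.030 0.405  effort: -0.137 12.052 -3.804 -16.855 3.143 2.153
step 16  q: -0.058 -0.379 -0.365 1.786 -0.534 -0.064  dq: 2.174 2.120 0.766 4.443 -2.275 -0.243  eef: 0.588 -0.016 0.385  effort: -1.859 11.203 -3.179 -17.854 3.388 2.285
step 17  q: -0.027 -0.345 -0.351 1.851 -0.569 -0.068  dq: 1.994 2.468 1.045 4.239 -2.301 -0.296  eef: 0.552 -0.002 0.364  effort: -3.457 10.221 -2.562 -18.712 3.557 2.389
step 18  q: 0.002 -0.305 -0.333 1.913 -0.603 -0.073  dq: 1.813 2.828 1.368 4.052 -2.248 -0.384  eef: 0.517 0.011 0.343  effort: -4.932 8.972 -1.886 -19.395 3.655 2.460
step 19  q: 0.028 -0.260 -0.310 1.972 -0.637 -0.079  dq: 1.633 3.166 1.691 3.875 -2.153 -0.470  eef: 0.483 0.024 0.323  effort: -6.254 7.411 -1.128 -19.884 3.688 2.494
step 20  q: 0.051 -0.211 -0.283 2.029 -0.669 -0.086  dq: 1.457 3.459 1.983 3.702 -2.047 -0.535  eef: 0.449 0.036 0.304  effort: -7.360 5.642 -0.338 -20.180 3.662 2.489
step 21  q: 0.071 -0.157 -0.252 2.083 -0.699 -0.094  dq: 1.286 3.694 2.230 3.530 -1.949 -0.572  eef: 0.417 0.048 0.285  effort: -8.194 3.881 0.381 -20.303 3.582 2.448
step 22  q: 0.089 -0.101 -0.217 2.135 -0.728 -0.102  dq: 1.123 3.872 2.424 3.360 -1.866 -0.582  eef: 0.386 0.060 0.266  effort: -8.734 2.312 0.946 -20.283 3.453 2.375
step 23  q: 0.105 -0.042 -0.180 2.184 -0.756 -0.111  dq: 0.969 3.999 2.568 3.193 -1.801 -0.571  eef: 0.356 0.072 0.248  effort: -9.004 1.001 1.340 -20.147 3.282 2.275
step 24  q: 0.119 0.018 -0.141 2.230 -0.783 -0.119  dq: 0.825 4.086 2.667 3.031 -1.750 -0.548  eef: 0.328 0.084 0.230  effort: -9.044 -0.086 1.594 -19.911 3.074 2.153
step 25  q: 0.130 0.080 -0.101 2.274 -0.810 -0.126  dq: 0.691 4.146 2.727 2.872 -1.714 -0.519  eef: 0.300 0.096 0.213  effort: -8.894 -1.017 1.749 -19.587 2.840 2.013
step 26  q: 0.139 0.142 -0.060 2.316 -0.836 -0.133  dq: 0.569 4.187 2.758 2.717 -1.691 -0.488  eef: 0.275 0.107 0.196  effort: -8.586 -1.854 1.846 -19.185 2.584 1.859
step 27  q: 0.147 0.205 -0.019 2.356 -0.862 -0.140  dq: 0.458 4.216 2.764 2.564 -1.681 -0.459  eef: 0.250 0.118 0.180  effort: -8.142 -2.648 1.912 -18.712 2.313 1.694
step 28  q: 0.153 0.268 0.022 2.393 -0.888 -0.146  dq: 0.360 4.236 2.751 2.414 -1.686 -0.435  eef: 0.227 0.129 0.165  effort: -7.588 -3.434 1.969 -18.176 2.033 1.522
step 29  q: 0.158 0.332 0.062 2.428 -0.914 -0.152  dq: 0.275 4.249 2.720 2.266 -1.707 -0.416  eef: 0.205 0.139 0.149  effort: -6.949 -4.237 2.034 -17.587 1.749 1.346
step 30  q: 0.161 0.395 0.103 2.461 -0.940 -0.158  dq: 0.204 4.255 2.674 2.120 -1.743 -0.405  eef: 0.184 0.150 0.135  effort: -6.259 -5.074 2.118 -16.956 1.464 1.166
step 31  q: 0.164 0.459 0.142 2.492 -0.967 -0.163  dq: 0.147 4.253 2.613 1.976 -1.793 -0.403  eef: 0.165 0.160 0.120  effort: -5.556 -5.953 2.228 -16.292 1.182 0.986
step 32  q: 0.166 0.523 0.180 2.520 -0.995 -0.169  dq: 0.105 4.243 2.539 1.836 -1.857 -0.409  eef: 0.147 0.170 0.106
final eef position (m): 0.147 0.170 0.106
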